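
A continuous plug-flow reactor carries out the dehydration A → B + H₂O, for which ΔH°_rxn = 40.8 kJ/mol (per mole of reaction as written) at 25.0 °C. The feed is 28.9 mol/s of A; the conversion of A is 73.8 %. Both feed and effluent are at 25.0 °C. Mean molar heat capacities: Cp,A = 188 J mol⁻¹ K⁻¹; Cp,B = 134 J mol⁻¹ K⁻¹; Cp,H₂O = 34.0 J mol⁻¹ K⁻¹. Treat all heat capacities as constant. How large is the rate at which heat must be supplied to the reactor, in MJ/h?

Q_in = 3130 MJ/h

Extent of reaction ξ = 0.738 × 28.9 = 21.328 mol/s
Reaction term: ξ·ΔH°_rxn = 21.328 × 40.8 = 870.19 kJ/s
Q = ΔH = 870.19 kJ/s = 870.19 kW
Heat supplied = 3132.7 MJ/h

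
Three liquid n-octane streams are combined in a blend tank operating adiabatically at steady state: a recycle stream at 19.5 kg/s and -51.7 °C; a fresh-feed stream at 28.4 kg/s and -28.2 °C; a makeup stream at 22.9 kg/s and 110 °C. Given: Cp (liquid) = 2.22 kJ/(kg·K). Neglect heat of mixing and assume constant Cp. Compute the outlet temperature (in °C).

T_out = 10.0 °C

Adiabatic, steady state ⇒ Σ ṁᵢCp,ᵢ(T_out − Tᵢ) = 0
T_out = Σ ṁᵢCp,ᵢTᵢ / Σ ṁᵢCp,ᵢ
      = 1576.1 / 157.18 = 10.028 °C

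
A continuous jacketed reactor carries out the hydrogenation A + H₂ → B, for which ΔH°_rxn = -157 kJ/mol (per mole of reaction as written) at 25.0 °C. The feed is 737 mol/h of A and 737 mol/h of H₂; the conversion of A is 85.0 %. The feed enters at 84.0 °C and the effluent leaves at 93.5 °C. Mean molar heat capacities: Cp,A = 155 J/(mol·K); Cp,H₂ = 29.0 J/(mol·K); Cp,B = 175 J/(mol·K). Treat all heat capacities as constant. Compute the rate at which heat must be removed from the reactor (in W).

Q_out = 27100 W

Extent of reaction ξ = 0.850 × 737 = 626.45 mol/h
Reaction term: ξ·ΔH°_rxn = 626.45 × -157 = -98353 kJ/h
Sensible, feed 84.0→25 °C: -8000.9 kJ/h
Outlet flows (mol/h): A 110.55, H₂ 110.55, B 626.45
Sensible, products 25→93.5 °C: 8902.9 kJ/h
Q = ΔH = -97451 kJ/h = -27.07 kW
Heat removed = 27070 W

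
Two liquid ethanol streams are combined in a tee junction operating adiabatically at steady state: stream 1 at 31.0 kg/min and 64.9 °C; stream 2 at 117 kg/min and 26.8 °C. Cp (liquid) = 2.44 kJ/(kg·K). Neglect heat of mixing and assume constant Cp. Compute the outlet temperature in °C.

Adiabatic, steady state ⇒ Σ ṁᵢCp,ᵢ(T_out − Tᵢ) = 0
Σ ṁᵢCp,ᵢTᵢ = 31.0×2.44×64.9 + 117×2.44×26.8 = 12560
Σ ṁᵢCp,ᵢ = 31.0×2.44 + 117×2.44 = 361.12
T_out = 12560 / 361.12 = 34.78 °C

T_out = 34.8 °C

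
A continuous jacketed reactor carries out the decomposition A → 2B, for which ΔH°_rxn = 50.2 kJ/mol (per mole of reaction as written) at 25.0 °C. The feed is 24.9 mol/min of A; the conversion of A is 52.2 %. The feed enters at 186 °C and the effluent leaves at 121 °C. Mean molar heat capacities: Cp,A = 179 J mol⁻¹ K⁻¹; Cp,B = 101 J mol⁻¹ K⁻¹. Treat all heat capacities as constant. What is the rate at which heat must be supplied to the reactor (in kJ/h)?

Extent of reaction ξ = 0.522 × 24.9 = 12.998 mol/min
Reaction term: ξ·ΔH°_rxn = 12.998 × 50.2 = 652.49 kJ/min
Sensible, feed 186→25 °C: -717.59 kJ/min
Outlet flows (mol/min): A 11.902, B 25.996
Sensible, products 25→121 °C: 456.58 kJ/min
Q = ΔH = 391.48 kJ/min = 6.5246 kW
Heat supplied = 23489 kJ/h

Q_in = 23500 kJ/h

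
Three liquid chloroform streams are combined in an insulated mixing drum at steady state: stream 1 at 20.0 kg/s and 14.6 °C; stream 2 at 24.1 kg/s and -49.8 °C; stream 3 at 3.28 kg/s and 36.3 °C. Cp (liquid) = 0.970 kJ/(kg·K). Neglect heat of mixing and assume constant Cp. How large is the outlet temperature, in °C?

T_out = -16.7 °C

No heat crosses the boundary, so H_out = H_in.
Σ ṁᵢCp,ᵢTᵢ = 20.0×0.970×14.6 + 24.1×0.970×-49.8 + 3.28×0.970×36.3 = -765.44
Σ ṁᵢCp,ᵢ = 20.0×0.970 + 24.1×0.970 + 3.28×0.970 = 45.959
T_out = -765.44 / 45.959 = -16.655 °C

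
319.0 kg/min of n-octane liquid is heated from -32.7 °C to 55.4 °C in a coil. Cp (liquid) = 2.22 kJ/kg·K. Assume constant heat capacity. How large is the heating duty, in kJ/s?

Q = 1040 kJ/s

Q = ṁ·Cp·ΔT = 319.0 × 2.22 × (55.4 − -32.7) = 62391 kJ/min
Converting: 62391 / 60 s = 1039.8 kW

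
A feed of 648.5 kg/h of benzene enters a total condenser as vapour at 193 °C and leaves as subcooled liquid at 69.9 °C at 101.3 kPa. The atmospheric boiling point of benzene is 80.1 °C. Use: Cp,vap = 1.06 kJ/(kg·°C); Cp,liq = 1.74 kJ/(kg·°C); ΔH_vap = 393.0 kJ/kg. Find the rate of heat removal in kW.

Q_c = 95.5 kW

vapour 193→80.1 °C: -119.67 kJ/kg
condensation at 80.1 °C: -393 kJ/kg
liquid 80.1→69.9 °C: -17.748 kJ/kg
Δh = -119.67 + -393 + -17.748 = -530.42 kJ/kg
Q = ṁ·Δh = 648.5 kg/h × -530.42 kJ/kg = -343980 kJ/h
|Q| = 95.55 kW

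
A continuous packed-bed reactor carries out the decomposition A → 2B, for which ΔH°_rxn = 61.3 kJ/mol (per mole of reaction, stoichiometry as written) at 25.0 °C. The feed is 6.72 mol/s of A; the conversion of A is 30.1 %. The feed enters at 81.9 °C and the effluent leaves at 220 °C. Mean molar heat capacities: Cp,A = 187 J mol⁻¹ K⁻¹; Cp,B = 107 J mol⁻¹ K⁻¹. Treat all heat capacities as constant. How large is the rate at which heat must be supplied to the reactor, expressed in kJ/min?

Q_in = 18500 kJ/min

Extent of reaction ξ = 0.301 × 6.72 = 2.0227 mol/s
Reaction term: ξ·ΔH°_rxn = 2.0227 × 61.3 = 123.99 kJ/s
Sensible, feed 81.9→25 °C: -71.503 kJ/s
Outlet flows (mol/s): A 4.6973, B 4.0454
Sensible, products 25→220 °C: 255.69 kJ/s
Q = ΔH = 308.18 kJ/s = 308.18 kW
Heat supplied = 18491 kJ/min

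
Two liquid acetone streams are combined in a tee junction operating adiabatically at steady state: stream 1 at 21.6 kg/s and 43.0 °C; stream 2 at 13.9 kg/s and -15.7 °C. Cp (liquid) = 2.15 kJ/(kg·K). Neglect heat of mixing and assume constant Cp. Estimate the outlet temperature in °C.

T_out = 20.0 °C

Adiabatic, steady state ⇒ Σ ṁᵢCp,ᵢ(T_out − Tᵢ) = 0
Σ ṁᵢCp,ᵢTᵢ = 21.6×2.15×43.0 + 13.9×2.15×-15.7 = 1527.7
Σ ṁᵢCp,ᵢ = 21.6×2.15 + 13.9×2.15 = 76.325
T_out = 1527.7 / 76.325 = 20.016 °C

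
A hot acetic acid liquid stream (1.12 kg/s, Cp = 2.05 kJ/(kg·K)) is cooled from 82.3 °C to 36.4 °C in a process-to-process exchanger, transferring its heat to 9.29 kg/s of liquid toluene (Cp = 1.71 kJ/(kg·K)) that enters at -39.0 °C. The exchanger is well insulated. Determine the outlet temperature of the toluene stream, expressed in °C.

T_c,out = -32.4 °C

Heat released by hot stream: Q = 1.12 × 2.05 × (82.3 − 36.4) = 105.39 kJ/s
Energy balance on cold side (adiabatic exchanger): Q = ṁ_c·Cp_c·(T_c,out − T_c,in)
T_c,out = -39.0 + 105.39/(9.29 × 1.71) = -32.366 °C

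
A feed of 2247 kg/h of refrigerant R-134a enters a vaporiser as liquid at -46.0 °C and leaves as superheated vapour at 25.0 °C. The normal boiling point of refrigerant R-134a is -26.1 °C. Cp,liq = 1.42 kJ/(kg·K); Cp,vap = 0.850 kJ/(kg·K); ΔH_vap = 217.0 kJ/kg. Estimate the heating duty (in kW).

liquid -46.0→-26.1 °C: 28.258 kJ/kg
vaporisation at -26.1 °C: 217 kJ/kg
vapour -26.1→25.0 °C: 43.435 kJ/kg
Δh = 28.258 + 217 + 43.435 = 288.69 kJ/kg
Q = ṁ·Δh = 2247 kg/h × 288.69 kJ/kg = 648690 kJ/h
|Q| = 180.19 kW

Q = 180 kW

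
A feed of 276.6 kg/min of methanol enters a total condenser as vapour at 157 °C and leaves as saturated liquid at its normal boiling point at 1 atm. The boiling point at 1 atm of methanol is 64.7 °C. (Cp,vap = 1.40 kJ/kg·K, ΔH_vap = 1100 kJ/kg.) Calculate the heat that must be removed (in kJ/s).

Q_c = 5670 kJ/s

vapour 157→64.7 °C: -129.22 kJ/kg
condensation at 64.7 °C: -1100 kJ/kg
Δh = -129.22 + -1100 = -1229.2 kJ/kg
Q = ṁ·Δh = 276.6 kg/min × -1229.2 kJ/kg = -340000 kJ/min
|Q| = 5666.7 kW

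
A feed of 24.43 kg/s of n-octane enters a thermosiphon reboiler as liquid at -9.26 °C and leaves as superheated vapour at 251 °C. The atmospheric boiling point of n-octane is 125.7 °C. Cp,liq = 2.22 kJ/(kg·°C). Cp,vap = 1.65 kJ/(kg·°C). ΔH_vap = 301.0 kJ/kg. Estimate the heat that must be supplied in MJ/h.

liquid -9.26→125.7 °C: 299.61 kJ/kg
vaporisation at 125.7 °C: 301 kJ/kg
vapour 125.7→251 °C: 206.74 kJ/kg
Δh = 299.61 + 301 + 206.74 = 807.36 kJ/kg
Q = ṁ·Δh = 24.43 kg/s × 807.36 kJ/kg = 19724 kJ/s
|Q| = 19724 kW = 71005 MJ/h

Q = 71000 MJ/h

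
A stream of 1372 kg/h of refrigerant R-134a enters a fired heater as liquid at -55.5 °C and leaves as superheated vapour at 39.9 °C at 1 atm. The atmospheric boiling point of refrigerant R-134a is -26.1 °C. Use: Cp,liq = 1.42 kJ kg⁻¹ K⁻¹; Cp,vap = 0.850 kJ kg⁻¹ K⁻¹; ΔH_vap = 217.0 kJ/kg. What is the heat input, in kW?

liquid -55.5→-26.1 °C: 41.748 kJ/kg
vaporisation at -26.1 °C: 217 kJ/kg
vapour -26.1→39.9 °C: 56.1 kJ/kg
Δh = 41.748 + 217 + 56.1 = 314.85 kJ/kg
Q = ṁ·Δh = 1372 kg/h × 314.85 kJ/kg = 431970 kJ/h
|Q| = 119.99 kW

Q = 120 kW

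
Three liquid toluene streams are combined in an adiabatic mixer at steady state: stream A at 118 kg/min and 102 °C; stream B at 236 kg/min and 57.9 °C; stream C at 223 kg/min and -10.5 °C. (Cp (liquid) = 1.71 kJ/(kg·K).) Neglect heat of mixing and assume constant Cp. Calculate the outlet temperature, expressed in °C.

T_out = 40.5 °C

Energy balance with Q = 0: Σ ṁᵢCp,ᵢ(T_out − Tᵢ) = 0
Σ ṁᵢCp,ᵢTᵢ = 118×1.71×102 + 236×1.71×57.9 + 223×1.71×-10.5 = 39944
Σ ṁᵢCp,ᵢ = 118×1.71 + 236×1.71 + 223×1.71 = 986.67
T_out = 39944 / 986.67 = 40.483 °C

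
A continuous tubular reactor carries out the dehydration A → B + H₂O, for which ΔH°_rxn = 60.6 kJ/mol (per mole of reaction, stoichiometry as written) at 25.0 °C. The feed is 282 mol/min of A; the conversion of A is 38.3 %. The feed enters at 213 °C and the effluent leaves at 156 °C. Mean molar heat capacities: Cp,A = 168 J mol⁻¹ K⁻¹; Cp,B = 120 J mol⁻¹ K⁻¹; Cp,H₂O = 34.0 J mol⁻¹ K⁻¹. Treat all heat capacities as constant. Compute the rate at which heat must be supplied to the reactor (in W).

Q_in = 60800 W

Extent of reaction ξ = 0.383 × 282 = 108.01 mol/min
Reaction term: ξ·ΔH°_rxn = 108.01 × 60.6 = 6545.2 kJ/min
Sensible, feed 213→25 °C: -8906.7 kJ/min
Outlet flows (mol/min): A 173.99, B 108.01, H₂O 108.01
Sensible, products 25→156 °C: 6008.2 kJ/min
Q = ΔH = 3646.6 kJ/min = 60.777 kW
Heat supplied = 60777 W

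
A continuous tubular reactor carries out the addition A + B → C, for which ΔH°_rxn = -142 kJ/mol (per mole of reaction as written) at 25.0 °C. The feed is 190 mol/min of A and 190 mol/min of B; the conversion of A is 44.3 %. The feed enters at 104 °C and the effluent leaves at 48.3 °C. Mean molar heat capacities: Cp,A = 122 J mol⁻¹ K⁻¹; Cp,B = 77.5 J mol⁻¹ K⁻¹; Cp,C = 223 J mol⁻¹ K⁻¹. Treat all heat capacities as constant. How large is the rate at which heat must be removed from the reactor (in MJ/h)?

Q_out = 841 MJ/h

Extent of reaction ξ = 0.443 × 190 = 84.17 mol/min
Reaction term: ξ·ΔH°_rxn = 84.17 × -142 = -11952 kJ/min
Sensible, feed 104→25 °C: -2994.5 kJ/min
Outlet flows (mol/min): A 105.83, B 105.83, C 84.17
Sensible, products 25→48.3 °C: 929.27 kJ/min
Q = ΔH = -14017 kJ/min = -233.62 kW
Heat removed = 841.04 MJ/h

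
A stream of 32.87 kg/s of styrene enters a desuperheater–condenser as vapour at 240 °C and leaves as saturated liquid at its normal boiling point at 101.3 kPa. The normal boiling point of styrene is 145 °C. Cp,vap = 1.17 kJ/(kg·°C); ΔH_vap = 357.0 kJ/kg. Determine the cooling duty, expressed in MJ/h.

Q_c = 55400 MJ/h

vapour 240→145 °C: -111.15 kJ/kg
condensation at 145 °C: -357 kJ/kg
Δh = -111.15 + -357 = -468.15 kJ/kg
Q = ṁ·Δh = 32.87 kg/s × -468.15 kJ/kg = -15388 kJ/s
|Q| = 15388 kW = 55397 MJ/h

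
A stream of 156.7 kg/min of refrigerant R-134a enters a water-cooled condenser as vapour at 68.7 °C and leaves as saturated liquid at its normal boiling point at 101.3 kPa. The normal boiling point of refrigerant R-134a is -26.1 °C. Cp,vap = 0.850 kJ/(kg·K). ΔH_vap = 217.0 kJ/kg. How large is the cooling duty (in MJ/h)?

vapour 68.7→-26.1 °C: -80.58 kJ/kg
condensation at -26.1 °C: -217 kJ/kg
Δh = -80.58 + -217 = -297.58 kJ/kg
Q = ṁ·Δh = 156.7 kg/min × -297.58 kJ/kg = -46631 kJ/min
|Q| = 777.18 kW = 2797.8 MJ/h

Q_c = 2800 MJ/h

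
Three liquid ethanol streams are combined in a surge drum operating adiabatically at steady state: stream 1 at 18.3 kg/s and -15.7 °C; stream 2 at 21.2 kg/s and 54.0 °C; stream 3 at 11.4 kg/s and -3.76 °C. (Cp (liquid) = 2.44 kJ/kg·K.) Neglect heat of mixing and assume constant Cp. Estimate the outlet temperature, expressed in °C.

No heat crosses the boundary, so H_out = H_in.
Σ ṁᵢCp,ᵢTᵢ = 18.3×2.44×-15.7 + 21.2×2.44×54.0 + 11.4×2.44×-3.76 = 1987.7
Σ ṁᵢCp,ᵢ = 18.3×2.44 + 21.2×2.44 + 11.4×2.44 = 124.2
T_out = 1987.7 / 124.2 = 16.004 °C

T_out = 16.0 °C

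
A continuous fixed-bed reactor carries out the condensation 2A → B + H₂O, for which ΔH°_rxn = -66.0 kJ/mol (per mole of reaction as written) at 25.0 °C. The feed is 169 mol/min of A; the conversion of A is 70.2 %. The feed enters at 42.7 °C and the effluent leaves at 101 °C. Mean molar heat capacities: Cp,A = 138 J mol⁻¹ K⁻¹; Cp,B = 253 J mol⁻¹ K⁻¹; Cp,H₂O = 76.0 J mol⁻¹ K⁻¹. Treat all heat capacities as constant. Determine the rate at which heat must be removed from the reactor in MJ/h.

Q_out = 139 MJ/h

Extent of reaction ξ = 0.702 × 169 / 2 = 59.319 mol/min
Reaction term: ξ·ΔH°_rxn = 59.319 × -66.0 = -3915.1 kJ/min
Sensible, feed 42.7→25 °C: -412.8 kJ/min
Outlet flows (mol/min): A 50.362, B 59.319, H₂O 59.319
Sensible, products 25→101 °C: 2011.4 kJ/min
Q = ΔH = -2316.4 kJ/min = -38.607 kW
Heat removed = 138.99 MJ/h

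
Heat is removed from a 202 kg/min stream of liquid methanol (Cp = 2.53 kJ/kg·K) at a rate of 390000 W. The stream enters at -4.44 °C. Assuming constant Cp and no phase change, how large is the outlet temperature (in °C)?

Q = 390000 W = 23400 kJ/min
ΔT = Q/(ṁ·Cp) = 23400/(202×2.53) = 45.787 K
T_out = -4.44 − 45.787 = -50.227 °C

T_out = -50.2 °C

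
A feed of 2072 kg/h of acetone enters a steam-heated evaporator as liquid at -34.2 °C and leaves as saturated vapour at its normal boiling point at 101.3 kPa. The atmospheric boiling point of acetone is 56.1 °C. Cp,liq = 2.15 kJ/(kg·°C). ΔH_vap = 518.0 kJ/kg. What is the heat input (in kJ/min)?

liquid -34.2→56.1 °C: 194.15 kJ/kg
vaporisation at 56.1 °C: 518 kJ/kg
Δh = 194.15 + 518 = 712.14 kJ/kg
Q = ṁ·Δh = 2072 kg/h × 712.14 kJ/kg = 1.4756e+06 kJ/h
|Q| = 409.88 kW = 24593 kJ/min

Q = 24600 kJ/min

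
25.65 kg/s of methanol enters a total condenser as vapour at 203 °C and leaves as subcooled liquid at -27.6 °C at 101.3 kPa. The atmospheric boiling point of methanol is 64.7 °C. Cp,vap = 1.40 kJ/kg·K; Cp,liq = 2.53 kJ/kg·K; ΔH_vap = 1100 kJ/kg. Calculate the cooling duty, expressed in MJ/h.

Q_c = 141000 MJ/h

vapour 203→64.7 °C: -193.62 kJ/kg
condensation at 64.7 °C: -1100 kJ/kg
liquid 64.7→-27.6 °C: -233.52 kJ/kg
Δh = -193.62 + -1100 + -233.52 = -1527.1 kJ/kg
Q = ṁ·Δh = 25.65 kg/s × -1527.1 kJ/kg = -39171 kJ/s
|Q| = 39171 kW = 141020 MJ/h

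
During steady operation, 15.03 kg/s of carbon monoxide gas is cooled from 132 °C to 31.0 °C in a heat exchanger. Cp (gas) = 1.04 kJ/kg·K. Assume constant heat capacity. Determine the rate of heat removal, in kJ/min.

Q_c = 94700 kJ/min

Q = ṁ·Cp·ΔT = 15.03 × 1.04 × (31.0 − 132) = -1578.8 kJ/s
Cooling duty = 94725 kJ/min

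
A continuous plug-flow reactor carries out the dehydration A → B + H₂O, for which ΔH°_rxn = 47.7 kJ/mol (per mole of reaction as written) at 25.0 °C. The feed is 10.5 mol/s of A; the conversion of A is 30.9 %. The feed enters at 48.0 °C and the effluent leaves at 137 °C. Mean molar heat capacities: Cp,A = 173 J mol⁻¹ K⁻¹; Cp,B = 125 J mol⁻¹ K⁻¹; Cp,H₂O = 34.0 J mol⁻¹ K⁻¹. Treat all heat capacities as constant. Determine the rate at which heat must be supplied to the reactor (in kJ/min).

Extent of reaction ξ = 0.309 × 10.5 = 3.2445 mol/s
Reaction term: ξ·ΔH°_rxn = 3.2445 × 47.7 = 154.76 kJ/s
Sensible, feed 48.0→25 °C: -41.779 kJ/s
Outlet flows (mol/s): A 7.2555, B 3.2445, H₂O 3.2445
Sensible, products 25→137 °C: 198.36 kJ/s
Q = ΔH = 311.34 kJ/s = 311.34 kW
Heat supplied = 18681 kJ/min

Q_in = 18700 kJ/min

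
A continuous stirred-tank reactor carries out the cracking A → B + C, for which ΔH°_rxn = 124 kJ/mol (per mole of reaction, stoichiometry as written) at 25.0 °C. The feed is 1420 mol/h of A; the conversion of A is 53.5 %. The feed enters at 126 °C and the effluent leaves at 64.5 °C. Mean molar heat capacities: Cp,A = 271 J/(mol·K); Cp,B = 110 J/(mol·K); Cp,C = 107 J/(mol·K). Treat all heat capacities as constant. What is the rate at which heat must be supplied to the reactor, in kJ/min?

Q_in = 1150 kJ/min

Extent of reaction ξ = 0.535 × 1420 = 759.7 mol/h
Reaction term: ξ·ΔH°_rxn = 759.7 × 124 = 94203 kJ/h
Sensible, feed 126→25 °C: -38867 kJ/h
Outlet flows (mol/h): A 660.3, B 759.7, C 759.7
Sensible, products 25→64.5 °C: 13580 kJ/h
Q = ΔH = 68916 kJ/h = 19.143 kW
Heat supplied = 1148.6 kJ/min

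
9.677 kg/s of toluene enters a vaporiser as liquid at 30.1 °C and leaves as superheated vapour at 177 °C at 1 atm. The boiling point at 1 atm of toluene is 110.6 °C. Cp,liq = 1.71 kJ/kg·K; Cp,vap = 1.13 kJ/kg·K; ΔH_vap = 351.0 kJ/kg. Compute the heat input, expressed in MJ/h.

liquid 30.1→110.6 °C: 137.66 kJ/kg
vaporisation at 110.6 °C: 351 kJ/kg
vapour 110.6→177 °C: 75.032 kJ/kg
Δh = 137.66 + 351 + 75.032 = 563.69 kJ/kg
Q = ṁ·Δh = 9.677 kg/s × 563.69 kJ/kg = 5454.8 kJ/s
|Q| = 5454.8 kW = 19637 MJ/h

Q = 19600 MJ/h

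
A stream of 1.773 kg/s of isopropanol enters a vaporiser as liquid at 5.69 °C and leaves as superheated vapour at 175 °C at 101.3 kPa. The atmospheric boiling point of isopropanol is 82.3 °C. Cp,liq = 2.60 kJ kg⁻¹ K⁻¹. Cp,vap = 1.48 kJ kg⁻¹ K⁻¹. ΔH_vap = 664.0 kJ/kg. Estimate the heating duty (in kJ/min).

Q = 106000 kJ/min

liquid 5.69→82.3 °C: 199.19 kJ/kg
vaporisation at 82.3 °C: 664 kJ/kg
vapour 82.3→175 °C: 137.2 kJ/kg
Δh = 199.19 + 664 + 137.2 = 1000.4 kJ/kg
Q = ṁ·Δh = 1.773 kg/s × 1000.4 kJ/kg = 1773.7 kJ/s
|Q| = 1773.7 kW = 106420 kJ/min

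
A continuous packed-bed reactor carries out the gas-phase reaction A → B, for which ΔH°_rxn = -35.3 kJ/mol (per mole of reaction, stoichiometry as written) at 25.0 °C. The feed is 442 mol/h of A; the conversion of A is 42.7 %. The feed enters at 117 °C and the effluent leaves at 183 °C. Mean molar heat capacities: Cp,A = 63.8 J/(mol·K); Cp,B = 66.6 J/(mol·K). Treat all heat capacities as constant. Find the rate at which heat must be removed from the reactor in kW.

Extent of reaction ξ = 0.427 × 442 = 188.73 mol/h
Reaction term: ξ·ΔH°_rxn = 188.73 × -35.3 = -6662.3 kJ/h
Sensible, feed 117→25 °C: -2594.4 kJ/h
Outlet flows (mol/h): A 253.27, B 188.73
Sensible, products 25→183 °C: 4539 kJ/h
Q = ΔH = -4717.6 kJ/h = -1.3105 kW
Heat removed = 1.3105 kW

Q_out = 1.31 kW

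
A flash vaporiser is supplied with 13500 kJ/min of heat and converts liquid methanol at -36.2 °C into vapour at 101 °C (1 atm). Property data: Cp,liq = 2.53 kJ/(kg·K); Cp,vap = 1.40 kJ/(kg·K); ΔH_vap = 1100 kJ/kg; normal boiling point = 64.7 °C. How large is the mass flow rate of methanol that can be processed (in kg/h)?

ṁ = 576 kg/h

Δh = 2.53×(64.7−-36.2) + 1100 + 1.40×(101−64.7) = 1406.1 kJ/kg
Q = 13500 kJ/min = 225 kJ/s = 810000 kJ/h
ṁ = Q/Δh = 810000 / 1406.1 = 576.06 kg/h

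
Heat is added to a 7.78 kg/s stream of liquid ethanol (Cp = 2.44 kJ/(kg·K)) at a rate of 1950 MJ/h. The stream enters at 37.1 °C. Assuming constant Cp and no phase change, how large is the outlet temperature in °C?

T_out = 65.6 °C

Q = 1950 MJ/h = 541.67 kJ/s
ΔT = Q/(ṁ·Cp) = 541.67/(7.78×2.44) = 28.534 K
T_out = 37.1 + 28.534 = 65.634 °C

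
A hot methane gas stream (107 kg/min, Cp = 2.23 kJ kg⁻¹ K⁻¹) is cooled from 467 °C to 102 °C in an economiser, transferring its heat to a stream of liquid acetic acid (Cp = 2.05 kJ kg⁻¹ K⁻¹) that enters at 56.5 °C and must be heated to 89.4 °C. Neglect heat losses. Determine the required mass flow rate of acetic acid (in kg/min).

Heat released by hot stream: Q = 107 × 2.23 × (467 − 102) = 87093 kJ/min
Energy balance on cold side (adiabatic exchanger): Q = ṁ_c·Cp_c·(T_c,out − T_c,in)
ṁ_c = 87093 / [2.05 × (89.4 − 56.5)] = 1291.3 kg/min

ṁ_c = 1290 kg/min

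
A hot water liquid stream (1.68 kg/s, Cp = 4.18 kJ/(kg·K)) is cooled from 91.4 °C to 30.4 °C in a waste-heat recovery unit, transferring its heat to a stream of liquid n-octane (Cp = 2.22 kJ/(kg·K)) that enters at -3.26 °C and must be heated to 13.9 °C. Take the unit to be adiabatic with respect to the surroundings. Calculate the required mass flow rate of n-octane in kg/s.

ṁ_c = 11.2 kg/s

Heat released by hot stream: Q = 1.68 × 4.18 × (91.4 − 30.4) = 428.37 kJ/s
Energy balance on cold side (adiabatic exchanger): Q = ṁ_c·Cp_c·(T_c,out − T_c,in)
ṁ_c = 428.37 / [2.22 × (13.9 − -3.26)] = 11.245 kg/s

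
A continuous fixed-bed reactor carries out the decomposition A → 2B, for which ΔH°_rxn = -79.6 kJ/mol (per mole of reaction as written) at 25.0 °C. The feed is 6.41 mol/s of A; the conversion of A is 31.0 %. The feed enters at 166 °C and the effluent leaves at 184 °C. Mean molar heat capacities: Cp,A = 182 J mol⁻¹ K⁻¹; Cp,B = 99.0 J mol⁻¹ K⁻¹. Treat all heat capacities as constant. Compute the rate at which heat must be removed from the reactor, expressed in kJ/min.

Q_out = 7930 kJ/min

Extent of reaction ξ = 0.310 × 6.41 = 1.9871 mol/s
Reaction term: ξ·ΔH°_rxn = 1.9871 × -79.6 = -158.17 kJ/s
Sensible, feed 166→25 °C: -164.49 kJ/s
Outlet flows (mol/s): A 4.4229, B 3.9742
Sensible, products 25→184 °C: 190.55 kJ/s
Q = ΔH = -132.12 kJ/s = -132.12 kW
Heat removed = 7927.1 kJ/min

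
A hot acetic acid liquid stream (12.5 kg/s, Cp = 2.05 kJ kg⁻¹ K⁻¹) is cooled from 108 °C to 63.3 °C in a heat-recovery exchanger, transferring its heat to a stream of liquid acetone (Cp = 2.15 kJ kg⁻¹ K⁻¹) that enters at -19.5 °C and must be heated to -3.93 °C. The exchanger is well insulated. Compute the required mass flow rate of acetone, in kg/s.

Heat released by hot stream: Q = 12.5 × 2.05 × (108 − 63.3) = 1145.4 kJ/s
Energy balance on cold side (adiabatic exchanger): Q = ṁ_c·Cp_c·(T_c,out − T_c,in)
ṁ_c = 1145.4 / [2.15 × (-3.93 − -19.5)] = 34.217 kg/s

ṁ_c = 34.2 kg/s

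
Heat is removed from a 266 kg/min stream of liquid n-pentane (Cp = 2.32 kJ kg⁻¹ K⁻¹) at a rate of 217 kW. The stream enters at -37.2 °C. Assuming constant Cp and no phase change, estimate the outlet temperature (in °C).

T_out = -58.3 °C

Q = 217 kW = 13020 kJ/min
ΔT = Q/(ṁ·Cp) = 13020/(266×2.32) = 21.098 K
T_out = -37.2 − 21.098 = -58.298 °C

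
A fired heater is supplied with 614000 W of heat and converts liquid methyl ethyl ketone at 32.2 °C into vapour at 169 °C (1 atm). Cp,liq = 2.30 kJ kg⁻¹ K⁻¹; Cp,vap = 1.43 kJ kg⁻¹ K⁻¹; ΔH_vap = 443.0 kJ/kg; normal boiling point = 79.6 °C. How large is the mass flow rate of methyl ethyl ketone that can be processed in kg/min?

Δh = 2.30×(79.6−32.2) + 443.0 + 1.43×(169−79.6) = 679.86 kJ/kg
Q = 614000 W = 614 kJ/s = 36840 kJ/min
ṁ = Q/Δh = 36840 / 679.86 = 54.187 kg/min

ṁ = 54.2 kg/min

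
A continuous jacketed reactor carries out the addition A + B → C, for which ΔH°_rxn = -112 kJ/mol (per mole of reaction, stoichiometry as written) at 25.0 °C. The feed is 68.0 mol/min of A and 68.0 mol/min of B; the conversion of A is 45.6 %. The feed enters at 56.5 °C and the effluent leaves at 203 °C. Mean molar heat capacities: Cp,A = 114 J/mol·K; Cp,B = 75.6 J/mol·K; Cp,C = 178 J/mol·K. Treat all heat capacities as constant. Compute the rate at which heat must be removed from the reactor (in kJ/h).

Extent of reaction ξ = 0.456 × 68.0 = 31.008 mol/min
Reaction term: ξ·ΔH°_rxn = 31.008 × -112 = -3472.9 kJ/min
Sensible, feed 56.5→25 °C: -406.12 kJ/min
Outlet flows (mol/min): A 36.992, B 36.992, C 31.008
Sensible, products 25→203 °C: 2230.9 kJ/min
Q = ΔH = -1648.1 kJ/min = -27.469 kW
Heat removed = 98888 kJ/h

Q_out = 98900 kJ/h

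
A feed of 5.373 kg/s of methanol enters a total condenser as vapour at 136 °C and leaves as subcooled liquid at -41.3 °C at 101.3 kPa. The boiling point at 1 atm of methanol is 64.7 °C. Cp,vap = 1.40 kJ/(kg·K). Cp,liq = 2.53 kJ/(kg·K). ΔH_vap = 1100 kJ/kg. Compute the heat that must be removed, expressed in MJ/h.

Q_c = 28400 MJ/h

vapour 136→64.7 °C: -99.82 kJ/kg
condensation at 64.7 °C: -1100 kJ/kg
liquid 64.7→-41.3 °C: -268.18 kJ/kg
Δh = -99.82 + -1100 + -268.18 = -1468 kJ/kg
Q = ṁ·Δh = 5.373 kg/s × -1468 kJ/kg = -7887.6 kJ/s
|Q| = 7887.6 kW = 28395 MJ/h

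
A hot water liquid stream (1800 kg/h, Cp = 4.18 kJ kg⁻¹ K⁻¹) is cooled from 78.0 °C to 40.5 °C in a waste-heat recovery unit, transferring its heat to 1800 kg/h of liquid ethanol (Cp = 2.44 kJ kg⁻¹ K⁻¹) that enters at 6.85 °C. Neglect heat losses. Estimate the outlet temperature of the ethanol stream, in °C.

Heat released by hot stream: Q = 1800 × 4.18 × (78.0 − 40.5) = 282150 kJ/h
Energy balance on cold side (adiabatic exchanger): Q = ṁ_c·Cp_c·(T_c,out − T_c,in)
T_c,out = 6.85 + 282150/(1800 × 2.44) = 71.092 °C

T_c,out = 71.1 °C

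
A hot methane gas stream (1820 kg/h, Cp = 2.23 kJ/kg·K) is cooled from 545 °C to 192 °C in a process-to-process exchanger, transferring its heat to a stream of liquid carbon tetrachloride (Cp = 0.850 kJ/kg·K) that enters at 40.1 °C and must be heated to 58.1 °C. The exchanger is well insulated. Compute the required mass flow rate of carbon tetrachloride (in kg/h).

Heat released by hot stream: Q = 1820 × 2.23 × (545 − 192) = 1.4327e+06 kJ/h
Energy balance on cold side (adiabatic exchanger): Q = ṁ_c·Cp_c·(T_c,out − T_c,in)
ṁ_c = 1.4327e+06 / [0.850 × (58.1 − 40.1)] = 93640 kg/h

ṁ_c = 93600 kg/h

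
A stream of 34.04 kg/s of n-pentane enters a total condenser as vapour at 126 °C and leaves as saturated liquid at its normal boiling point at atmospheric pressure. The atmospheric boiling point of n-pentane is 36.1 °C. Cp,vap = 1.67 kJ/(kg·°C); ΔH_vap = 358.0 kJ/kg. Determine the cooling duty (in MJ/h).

vapour 126→36.1 °C: -150.13 kJ/kg
condensation at 36.1 °C: -358 kJ/kg
Δh = -150.13 + -358 = -508.13 kJ/kg
Q = ṁ·Δh = 34.04 kg/s × -508.13 kJ/kg = -17297 kJ/s
|Q| = 17297 kW = 62269 MJ/h

Q_c = 62300 MJ/h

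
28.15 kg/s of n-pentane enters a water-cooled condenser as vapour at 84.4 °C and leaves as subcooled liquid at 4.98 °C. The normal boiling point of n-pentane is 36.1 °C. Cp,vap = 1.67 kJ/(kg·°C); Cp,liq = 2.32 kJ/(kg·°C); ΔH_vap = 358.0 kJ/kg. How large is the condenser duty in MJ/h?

vapour 84.4→36.1 °C: -80.661 kJ/kg
condensation at 36.1 °C: -358 kJ/kg
liquid 36.1→4.98 °C: -72.198 kJ/kg
Δh = -80.661 + -358 + -72.198 = -510.86 kJ/kg
Q = ṁ·Δh = 28.15 kg/s × -510.86 kJ/kg = -14381 kJ/s
|Q| = 14381 kW = 51770 MJ/h

Q_c = 51800 MJ/h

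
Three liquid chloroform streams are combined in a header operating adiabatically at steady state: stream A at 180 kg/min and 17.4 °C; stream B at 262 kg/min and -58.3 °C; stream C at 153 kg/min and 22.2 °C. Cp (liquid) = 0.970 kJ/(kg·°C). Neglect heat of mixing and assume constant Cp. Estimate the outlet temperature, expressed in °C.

T_out = -14.7 °C

Adiabatic, steady state ⇒ Σ ṁᵢCp,ᵢ(T_out − Tᵢ) = 0
T_out = Σ ṁᵢCp,ᵢTᵢ / Σ ṁᵢCp,ᵢ
      = -8483.6 / 577.15 = -14.699 °C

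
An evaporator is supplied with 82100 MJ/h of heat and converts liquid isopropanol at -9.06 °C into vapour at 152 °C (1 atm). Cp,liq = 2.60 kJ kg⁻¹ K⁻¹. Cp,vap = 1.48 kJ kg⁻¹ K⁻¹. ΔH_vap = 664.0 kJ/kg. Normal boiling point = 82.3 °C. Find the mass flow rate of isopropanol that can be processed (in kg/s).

Δh = 2.60×(82.3−-9.06) + 664.0 + 1.48×(152−82.3) = 1004.7 kJ/kg
Q = 82100 MJ/h = 22806 kJ/s = 22806 kJ/s
ṁ = Q/Δh = 22806 / 1004.7 = 22.699 kg/s

ṁ = 22.7 kg/s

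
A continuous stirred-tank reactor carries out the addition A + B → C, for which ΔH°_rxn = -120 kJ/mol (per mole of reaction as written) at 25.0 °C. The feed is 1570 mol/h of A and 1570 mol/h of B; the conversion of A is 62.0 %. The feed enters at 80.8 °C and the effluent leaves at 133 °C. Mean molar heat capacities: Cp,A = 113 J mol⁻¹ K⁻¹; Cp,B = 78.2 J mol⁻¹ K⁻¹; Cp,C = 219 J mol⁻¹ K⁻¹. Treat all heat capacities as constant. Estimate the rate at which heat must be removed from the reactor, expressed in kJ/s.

Q_out = 27.3 kJ/s

Extent of reaction ξ = 0.620 × 1570 = 973.4 mol/h
Reaction term: ξ·ΔH°_rxn = 973.4 × -120 = -116810 kJ/h
Sensible, feed 80.8→25 °C: -16750 kJ/h
Outlet flows (mol/h): A 596.6, B 596.6, C 973.4
Sensible, products 25→133 °C: 35342 kJ/h
Q = ΔH = -98216 kJ/h = -27.282 kW
Heat removed = 27.282 kJ/s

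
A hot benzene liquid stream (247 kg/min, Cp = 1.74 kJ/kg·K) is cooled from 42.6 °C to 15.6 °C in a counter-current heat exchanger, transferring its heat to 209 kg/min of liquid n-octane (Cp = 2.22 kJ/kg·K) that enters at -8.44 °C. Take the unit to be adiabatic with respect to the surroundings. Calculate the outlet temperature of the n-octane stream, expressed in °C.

Heat released by hot stream: Q = 247 × 1.74 × (42.6 − 15.6) = 11604 kJ/min
Energy balance on cold side (adiabatic exchanger): Q = ṁ_c·Cp_c·(T_c,out − T_c,in)
T_c,out = -8.44 + 11604/(209 × 2.22) = 16.57 °C

T_c,out = 16.6 °C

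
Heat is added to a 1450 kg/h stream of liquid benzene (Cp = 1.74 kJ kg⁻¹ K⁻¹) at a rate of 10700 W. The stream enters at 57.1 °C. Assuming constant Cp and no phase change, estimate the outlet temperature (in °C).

T_out = 72.4 °C

Q = 10700 W = 38520 kJ/h
ΔT = Q/(ṁ·Cp) = 38520/(1450×1.74) = 15.268 K
T_out = 57.1 + 15.268 = 72.368 °C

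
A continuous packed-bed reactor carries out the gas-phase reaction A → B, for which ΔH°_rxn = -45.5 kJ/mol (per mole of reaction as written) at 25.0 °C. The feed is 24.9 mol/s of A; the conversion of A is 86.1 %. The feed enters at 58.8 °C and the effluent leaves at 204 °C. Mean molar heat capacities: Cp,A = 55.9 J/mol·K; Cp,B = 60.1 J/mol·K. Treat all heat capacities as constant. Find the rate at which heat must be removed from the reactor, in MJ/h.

Extent of reaction ξ = 0.861 × 24.9 = 21.439 mol/s
Reaction term: ξ·ΔH°_rxn = 21.439 × -45.5 = -975.47 kJ/s
Sensible, feed 58.8→25 °C: -47.047 kJ/s
Outlet flows (mol/s): A 3.4611, B 21.439
Sensible, products 25→204 °C: 265.27 kJ/s
Q = ΔH = -757.25 kJ/s = -757.25 kW
Heat removed = 2726.1 MJ/h

Q_out = 2730 MJ/h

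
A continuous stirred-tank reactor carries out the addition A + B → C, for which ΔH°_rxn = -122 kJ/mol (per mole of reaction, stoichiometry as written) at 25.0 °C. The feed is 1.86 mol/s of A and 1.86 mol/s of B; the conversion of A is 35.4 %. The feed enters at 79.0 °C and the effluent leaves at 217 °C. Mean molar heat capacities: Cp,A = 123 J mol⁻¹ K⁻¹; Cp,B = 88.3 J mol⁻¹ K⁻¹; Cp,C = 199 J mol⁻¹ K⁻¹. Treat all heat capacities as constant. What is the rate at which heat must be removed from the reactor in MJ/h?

Q_out = 99.5 MJ/h

Extent of reaction ξ = 0.354 × 1.86 = 0.65844 mol/s
Reaction term: ξ·ΔH°_rxn = 0.65844 × -122 = -80.33 kJ/s
Sensible, feed 79.0→25 °C: -21.223 kJ/s
Outlet flows (mol/s): A 1.2016, B 1.2016, C 0.65844
Sensible, products 25→217 °C: 73.904 kJ/s
Q = ΔH = -27.648 kJ/s = -27.648 kW
Heat removed = 99.533 MJ/h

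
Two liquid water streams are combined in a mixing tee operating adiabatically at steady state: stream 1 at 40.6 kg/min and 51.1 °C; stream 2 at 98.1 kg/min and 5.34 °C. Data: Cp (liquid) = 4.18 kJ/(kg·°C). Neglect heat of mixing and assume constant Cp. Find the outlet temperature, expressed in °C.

T_out = 18.7 °C

Energy balance with Q = 0: Σ ṁᵢCp,ᵢ(T_out − Tᵢ) = 0
Σ ṁᵢCp,ᵢTᵢ = 40.6×4.18×51.1 + 98.1×4.18×5.34 = 10862
Σ ṁᵢCp,ᵢ = 40.6×4.18 + 98.1×4.18 = 579.77
T_out = 10862 / 579.77 = 18.735 °C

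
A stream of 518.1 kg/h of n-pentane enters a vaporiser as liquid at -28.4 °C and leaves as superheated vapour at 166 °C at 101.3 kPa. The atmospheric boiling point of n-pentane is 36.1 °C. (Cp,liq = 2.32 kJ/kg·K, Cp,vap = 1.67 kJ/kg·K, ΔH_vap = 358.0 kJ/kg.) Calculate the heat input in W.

liquid -28.4→36.1 °C: 149.64 kJ/kg
vaporisation at 36.1 °C: 358 kJ/kg
vapour 36.1→166 °C: 216.93 kJ/kg
Δh = 149.64 + 358 + 216.93 = 724.57 kJ/kg
Q = ṁ·Δh = 518.1 kg/h × 724.57 kJ/kg = 375400 kJ/h
|Q| = 104.28 kW = 104280 W

Q = 104000 W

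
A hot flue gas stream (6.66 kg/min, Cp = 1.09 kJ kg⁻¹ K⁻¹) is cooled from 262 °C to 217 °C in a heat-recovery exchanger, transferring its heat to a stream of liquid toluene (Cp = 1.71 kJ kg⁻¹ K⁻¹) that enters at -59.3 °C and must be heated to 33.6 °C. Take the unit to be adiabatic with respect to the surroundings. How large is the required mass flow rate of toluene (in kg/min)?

ṁ_c = 2.06 kg/min

Heat released by hot stream: Q = 6.66 × 1.09 × (262 − 217) = 326.67 kJ/min
Energy balance on cold side (adiabatic exchanger): Q = ṁ_c·Cp_c·(T_c,out − T_c,in)
ṁ_c = 326.67 / [1.71 × (33.6 − -59.3)] = 2.0564 kg/min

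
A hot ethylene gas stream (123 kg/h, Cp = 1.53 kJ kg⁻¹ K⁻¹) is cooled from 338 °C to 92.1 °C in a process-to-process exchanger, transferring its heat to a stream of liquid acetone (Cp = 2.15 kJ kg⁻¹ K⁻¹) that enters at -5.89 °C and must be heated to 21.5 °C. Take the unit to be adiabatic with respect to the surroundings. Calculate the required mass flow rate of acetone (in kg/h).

Heat released by hot stream: Q = 123 × 1.53 × (338 − 92.1) = 46276 kJ/h
Energy balance on cold side (adiabatic exchanger): Q = ṁ_c·Cp_c·(T_c,out − T_c,in)
ṁ_c = 46276 / [2.15 × (21.5 − -5.89)] = 785.82 kg/h

ṁ_c = 786 kg/h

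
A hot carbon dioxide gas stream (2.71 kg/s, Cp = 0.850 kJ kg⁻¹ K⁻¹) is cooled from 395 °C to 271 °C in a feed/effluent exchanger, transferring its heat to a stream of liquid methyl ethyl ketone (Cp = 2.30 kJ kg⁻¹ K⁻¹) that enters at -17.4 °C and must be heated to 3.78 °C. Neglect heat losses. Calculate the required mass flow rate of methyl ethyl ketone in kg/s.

ṁ_c = 5.86 kg/s

Heat released by hot stream: Q = 2.71 × 0.850 × (395 − 271) = 285.63 kJ/s
Energy balance on cold side (adiabatic exchanger): Q = ṁ_c·Cp_c·(T_c,out − T_c,in)
ṁ_c = 285.63 / [2.30 × (3.78 − -17.4)] = 5.8635 kg/s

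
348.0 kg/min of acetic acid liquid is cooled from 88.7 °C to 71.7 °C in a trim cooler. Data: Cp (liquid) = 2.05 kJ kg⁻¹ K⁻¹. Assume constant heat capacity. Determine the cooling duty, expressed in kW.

Q = ṁ·Cp·ΔT = 348.0 × 2.05 × (71.7 − 88.7) = -12128 kJ/min
Converting: 12128 / 60 s = 202.13 kW

Q_c = 202 kW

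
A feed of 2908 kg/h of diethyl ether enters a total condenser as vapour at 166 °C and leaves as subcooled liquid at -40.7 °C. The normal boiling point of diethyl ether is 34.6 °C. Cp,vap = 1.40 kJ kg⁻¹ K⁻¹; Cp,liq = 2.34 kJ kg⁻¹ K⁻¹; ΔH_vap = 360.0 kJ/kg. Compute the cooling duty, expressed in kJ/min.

Q_c = 34900 kJ/min

vapour 166→34.6 °C: -183.96 kJ/kg
condensation at 34.6 °C: -360 kJ/kg
liquid 34.6→-40.7 °C: -176.2 kJ/kg
Δh = -183.96 + -360 + -176.2 = -720.16 kJ/kg
Q = ṁ·Δh = 2908 kg/h × -720.16 kJ/kg = -2.0942e+06 kJ/h
|Q| = 581.73 kW = 34904 kJ/min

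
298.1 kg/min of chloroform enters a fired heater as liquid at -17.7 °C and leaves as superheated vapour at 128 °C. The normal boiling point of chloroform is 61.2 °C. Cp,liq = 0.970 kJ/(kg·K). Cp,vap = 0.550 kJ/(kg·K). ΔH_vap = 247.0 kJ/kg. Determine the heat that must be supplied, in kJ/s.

Q = 1790 kJ/s

liquid -17.7→61.2 °C: 76.533 kJ/kg
vaporisation at 61.2 °C: 247 kJ/kg
vapour 61.2→128 °C: 36.74 kJ/kg
Δh = 76.533 + 247 + 36.74 = 360.27 kJ/kg
Q = ṁ·Δh = 298.1 kg/min × 360.27 kJ/kg = 107400 kJ/min
|Q| = 1790 kW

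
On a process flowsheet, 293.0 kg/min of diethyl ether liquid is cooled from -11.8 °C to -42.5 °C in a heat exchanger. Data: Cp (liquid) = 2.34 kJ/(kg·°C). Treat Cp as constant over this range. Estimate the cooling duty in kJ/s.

Q = ṁ·Cp·ΔT = 293.0 × 2.34 × (-42.5 − -11.8) = -21049 kJ/min
Converting: 21049 / 60 s = 350.81 kW

Q_c = 351 kJ/s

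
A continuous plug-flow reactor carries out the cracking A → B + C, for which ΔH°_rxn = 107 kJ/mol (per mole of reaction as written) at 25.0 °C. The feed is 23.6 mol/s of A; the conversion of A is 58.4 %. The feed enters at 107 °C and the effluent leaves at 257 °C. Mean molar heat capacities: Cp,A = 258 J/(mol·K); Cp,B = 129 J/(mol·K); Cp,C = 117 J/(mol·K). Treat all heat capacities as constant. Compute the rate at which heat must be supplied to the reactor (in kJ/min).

Q_in = 141000 kJ/min

Extent of reaction ξ = 0.584 × 23.6 = 13.782 mol/s
Reaction term: ξ·ΔH°_rxn = 13.782 × 107 = 1474.7 kJ/s
Sensible, feed 107→25 °C: -499.28 kJ/s
Outlet flows (mol/s): A 9.8176, B 13.782, C 13.782
Sensible, products 25→257 °C: 1374.2 kJ/s
Q = ΔH = 2349.7 kJ/s = 2349.7 kW
Heat supplied = 140980 kJ/min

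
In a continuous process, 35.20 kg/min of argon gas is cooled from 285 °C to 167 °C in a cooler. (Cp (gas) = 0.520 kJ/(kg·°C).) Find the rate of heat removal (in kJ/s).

Q = ṁ·Cp·ΔT = 35.20 × 0.520 × (167 − 285) = -2159.9 kJ/min
Converting: 2159.9 / 60 s = 35.998 kW

Q_c = 36.0 kJ/s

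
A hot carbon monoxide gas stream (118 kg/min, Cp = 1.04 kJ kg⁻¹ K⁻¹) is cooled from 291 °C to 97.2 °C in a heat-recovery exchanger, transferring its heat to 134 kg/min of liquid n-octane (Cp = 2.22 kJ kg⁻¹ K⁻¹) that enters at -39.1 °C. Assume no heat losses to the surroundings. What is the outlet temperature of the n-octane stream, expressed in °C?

T_c,out = 40.8 °C

Heat released by hot stream: Q = 118 × 1.04 × (291 − 97.2) = 23783 kJ/min
Energy balance on cold side (adiabatic exchanger): Q = ṁ_c·Cp_c·(T_c,out − T_c,in)
T_c,out = -39.1 + 23783/(134 × 2.22) = 40.849 °C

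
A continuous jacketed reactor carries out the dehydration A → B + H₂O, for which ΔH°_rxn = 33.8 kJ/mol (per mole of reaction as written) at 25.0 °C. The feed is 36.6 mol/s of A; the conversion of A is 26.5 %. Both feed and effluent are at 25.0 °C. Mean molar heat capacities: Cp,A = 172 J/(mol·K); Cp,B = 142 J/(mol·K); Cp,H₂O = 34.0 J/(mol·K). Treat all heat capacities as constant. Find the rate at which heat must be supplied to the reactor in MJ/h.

Extent of reaction ξ = 0.265 × 36.6 = 9.699 mol/s
Reaction term: ξ·ΔH°_rxn = 9.699 × 33.8 = 327.83 kJ/s
Q = ΔH = 327.83 kJ/s = 327.83 kW
Heat supplied = 1180.2 MJ/h

Q_in = 1180 MJ/h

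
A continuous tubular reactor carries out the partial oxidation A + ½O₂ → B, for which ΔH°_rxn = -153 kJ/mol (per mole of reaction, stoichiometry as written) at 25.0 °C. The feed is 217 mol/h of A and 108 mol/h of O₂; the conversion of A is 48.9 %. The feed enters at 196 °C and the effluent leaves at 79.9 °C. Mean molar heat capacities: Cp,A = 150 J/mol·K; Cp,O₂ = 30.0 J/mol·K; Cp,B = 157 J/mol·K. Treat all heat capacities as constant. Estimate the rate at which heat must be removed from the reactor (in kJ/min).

Extent of reaction ξ = 0.489 × 217 = 106.11 mol/h
Reaction term: ξ·ΔH°_rxn = 106.11 × -153 = -16235 kJ/h
Sensible, feed 196→25 °C: -6120.1 kJ/h
Outlet flows (mol/h): A 110.89, O₂ 54.944, B 106.11
Sensible, products 25→79.9 °C: 1918.3 kJ/h
Q = ΔH = -20437 kJ/h = -5.677 kW
Heat removed = 340.62 kJ/min

Q_out = 341 kJ/min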